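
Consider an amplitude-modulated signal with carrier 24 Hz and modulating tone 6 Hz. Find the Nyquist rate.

60 Hz

AM sidebands sit at fc ± fm = 18 Hz and 30 Hz.
Highest-frequency component: 30 Hz.
Nyquist rate = 2 × 30 Hz = 60 Hz.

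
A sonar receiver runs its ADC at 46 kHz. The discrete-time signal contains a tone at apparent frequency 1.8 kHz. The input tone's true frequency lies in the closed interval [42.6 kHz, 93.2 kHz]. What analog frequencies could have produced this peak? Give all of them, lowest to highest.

44.2 kHz, 47.8 kHz, 90.2 kHz

Frequencies that alias to 1.8 kHz are k·fs ± 1.8 kHz for integer k ≥ 0.
k=0: 1.8 kHz.
k=1: 44.2 kHz, 47.8 kHz.
k=2: 90.2 kHz, 93.8 kHz.
k=3: 136.2 kHz, 139.8 kHz.
Within [42.6 kHz, 93.2 kHz]: 44.2 kHz, 47.8 kHz, 90.2 kHz.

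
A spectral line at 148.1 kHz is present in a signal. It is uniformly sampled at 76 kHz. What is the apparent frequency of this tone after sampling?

148.1 kHz mod fs = 72.1 kHz.
72.1 kHz > fs/2 = 38 kHz, folds to fs − 72.1 kHz = 3.9 kHz.

3.9 kHz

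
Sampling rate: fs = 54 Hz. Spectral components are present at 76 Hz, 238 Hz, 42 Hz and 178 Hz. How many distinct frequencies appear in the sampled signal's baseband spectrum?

3

fs/2 = 27 Hz.
76 Hz mod fs = 22 Hz.
22 Hz ≤ fs/2 = 27 Hz, appears at 22 Hz.
238 Hz mod fs = 22 Hz.
22 Hz ≤ fs/2 = 27 Hz, appears at 22 Hz.
42 Hz > fs/2 = 27 Hz, folds to fs − 42 Hz = 12 Hz.
178 Hz mod fs = 16 Hz.
16 Hz ≤ fs/2 = 27 Hz, appears at 16 Hz.
Distinct values: {12 Hz, 16 Hz, 22 Hz} → 3.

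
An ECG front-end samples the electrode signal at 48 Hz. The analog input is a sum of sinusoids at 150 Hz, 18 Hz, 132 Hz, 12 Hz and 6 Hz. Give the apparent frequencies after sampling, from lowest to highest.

fs/2 = 24 Hz.
150 Hz mod fs = 6 Hz.
6 Hz ≤ fs/2 = 24 Hz, appears at 6 Hz.
18 Hz ≤ fs/2 = 24 Hz, passes unchanged.
132 Hz mod fs = 36 Hz.
36 Hz > fs/2 = 24 Hz, folds to fs − 36 Hz = 12 Hz.
12 Hz ≤ fs/2 = 24 Hz, passes unchanged.
6 Hz ≤ fs/2 = 24 Hz, passes unchanged.
Distinct values: {6 Hz, 12 Hz, 18 Hz}.

6 Hz, 12 Hz, 18 Hz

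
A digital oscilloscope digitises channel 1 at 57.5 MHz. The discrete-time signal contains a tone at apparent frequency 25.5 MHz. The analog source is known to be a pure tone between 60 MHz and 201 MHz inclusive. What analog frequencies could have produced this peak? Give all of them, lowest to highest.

83 MHz, 89.5 MHz, 140.5 MHz, 147 MHz, 198 MHz

Frequencies that alias to 25.5 MHz are k·fs ± 25.5 MHz for integer k ≥ 0.
k=0: 25.5 MHz.
k=1: 32 MHz, 83 MHz.
k=2: 89.5 MHz, 140.5 MHz.
k=3: 147 MHz, 198 MHz.
k=4: 204.5 MHz, 255.5 MHz.
Within [60 MHz, 201 MHz]: 83 MHz, 89.5 MHz, 140.5 MHz, 147 MHz, 198 MHz.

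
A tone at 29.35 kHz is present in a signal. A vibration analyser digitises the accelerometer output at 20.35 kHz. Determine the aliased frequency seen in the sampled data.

9 kHz

29.35 kHz mod fs = 9 kHz.
9 kHz ≤ fs/2 = 10.175 kHz, appears at 9 kHz.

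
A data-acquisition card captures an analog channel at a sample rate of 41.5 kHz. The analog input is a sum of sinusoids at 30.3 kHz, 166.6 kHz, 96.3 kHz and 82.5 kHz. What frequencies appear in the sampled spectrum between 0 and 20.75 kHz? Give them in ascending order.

0.5 kHz, 0.6 kHz, 11.2 kHz, 13.3 kHz

fs/2 = 20.75 kHz.
30.3 kHz > fs/2 = 20.75 kHz, folds to fs − 30.3 kHz = 11.2 kHz.
166.6 kHz mod fs = 0.6 kHz.
0.6 kHz ≤ fs/2 = 20.75 kHz, appears at 0.6 kHz.
96.3 kHz mod fs = 13.3 kHz.
13.3 kHz ≤ fs/2 = 20.75 kHz, appears at 13.3 kHz.
82.5 kHz mod fs = 41 kHz.
41 kHz > fs/2 = 20.75 kHz, folds to fs − 41 kHz = 0.5 kHz.
Distinct values: {0.5 kHz, 0.6 kHz, 11.2 kHz, 13.3 kHz}.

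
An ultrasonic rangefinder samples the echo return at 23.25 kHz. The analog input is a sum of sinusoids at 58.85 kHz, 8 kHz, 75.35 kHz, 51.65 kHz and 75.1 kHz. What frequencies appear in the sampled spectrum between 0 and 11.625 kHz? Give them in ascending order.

5.15 kHz, 5.35 kHz, 5.6 kHz, 8 kHz, 10.9 kHz

fs/2 = 11.625 kHz.
58.85 kHz mod fs = 12.35 kHz.
12.35 kHz > fs/2 = 11.625 kHz, folds to fs − 12.35 kHz = 10.9 kHz.
8 kHz ≤ fs/2 = 11.625 kHz, passes unchanged.
75.35 kHz mod fs = 5.6 kHz.
5.6 kHz ≤ fs/2 = 11.625 kHz, appears at 5.6 kHz.
51.65 kHz mod fs = 5.15 kHz.
5.15 kHz ≤ fs/2 = 11.625 kHz, appears at 5.15 kHz.
75.1 kHz mod fs = 5.35 kHz.
5.35 kHz ≤ fs/2 = 11.625 kHz, appears at 5.35 kHz.
Distinct values: {5.15 kHz, 5.35 kHz, 5.6 kHz, 8 kHz, 10.9 kHz}.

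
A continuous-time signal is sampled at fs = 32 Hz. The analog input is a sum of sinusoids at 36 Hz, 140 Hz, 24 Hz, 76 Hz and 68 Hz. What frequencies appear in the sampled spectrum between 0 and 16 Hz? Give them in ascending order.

4 Hz, 8 Hz, 12 Hz

fs/2 = 16 Hz.
36 Hz mod fs = 4 Hz.
4 Hz ≤ fs/2 = 16 Hz, appears at 4 Hz.
140 Hz mod fs = 12 Hz.
12 Hz ≤ fs/2 = 16 Hz, appears at 12 Hz.
24 Hz > fs/2 = 16 Hz, folds to fs − 24 Hz = 8 Hz.
76 Hz mod fs = 12 Hz.
12 Hz ≤ fs/2 = 16 Hz, appears at 12 Hz.
68 Hz mod fs = 4 Hz.
4 Hz ≤ fs/2 = 16 Hz, appears at 4 Hz.
Distinct values: {4 Hz, 8 Hz, 12 Hz}.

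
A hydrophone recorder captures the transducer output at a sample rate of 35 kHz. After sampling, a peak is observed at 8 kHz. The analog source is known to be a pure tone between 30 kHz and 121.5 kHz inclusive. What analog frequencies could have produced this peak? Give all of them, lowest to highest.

43 kHz, 62 kHz, 78 kHz, 97 kHz, 113 kHz

Frequencies that alias to 8 kHz are k·fs ± 8 kHz for integer k ≥ 0.
k=0: 8 kHz.
k=1: 27 kHz, 43 kHz.
k=2: 62 kHz, 78 kHz.
k=3: 97 kHz, 113 kHz.
k=4: 132 kHz, 148 kHz.
Within [30 kHz, 121.5 kHz]: 43 kHz, 62 kHz, 78 kHz, 97 kHz, 113 kHz.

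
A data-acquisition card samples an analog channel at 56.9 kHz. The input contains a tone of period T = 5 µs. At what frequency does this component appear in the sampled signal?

T = 5 µs → f = 1/T = 200 kHz.
200 kHz mod fs = 29.3 kHz.
29.3 kHz > fs/2 = 28.45 kHz, folds to fs − 29.3 kHz = 27.6 kHz.

27.6 kHz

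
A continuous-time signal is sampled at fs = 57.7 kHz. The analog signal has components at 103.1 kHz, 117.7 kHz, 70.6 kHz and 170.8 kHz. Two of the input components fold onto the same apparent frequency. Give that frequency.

fs/2 = 28.85 kHz.
103.1 kHz mod fs = 45.4 kHz.
45.4 kHz > fs/2 = 28.85 kHz, folds to fs − 45.4 kHz = 12.3 kHz.
117.7 kHz mod fs = 2.3 kHz.
2.3 kHz ≤ fs/2 = 28.85 kHz, appears at 2.3 kHz.
70.6 kHz mod fs = 12.9 kHz.
12.9 kHz ≤ fs/2 = 28.85 kHz, appears at 12.9 kHz.
170.8 kHz mod fs = 55.4 kHz.
55.4 kHz > fs/2 = 28.85 kHz, folds to fs − 55.4 kHz = 2.3 kHz.
117.7 kHz and 170.8 kHz both map to 2.3 kHz.

2.3 kHz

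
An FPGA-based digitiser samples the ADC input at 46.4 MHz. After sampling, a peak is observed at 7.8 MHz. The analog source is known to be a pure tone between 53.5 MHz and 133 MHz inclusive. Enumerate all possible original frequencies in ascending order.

54.2 MHz, 85 MHz, 100.6 MHz, 131.4 MHz

Frequencies that alias to 7.8 MHz are k·fs ± 7.8 MHz for integer k ≥ 0.
k=0: 7.8 MHz.
k=1: 38.6 MHz, 54.2 MHz.
k=2: 85 MHz, 100.6 MHz.
k=3: 131.4 MHz, 147 MHz.
k=4: 177.8 MHz, 193.4 MHz.
Within [53.5 MHz, 133 MHz]: 54.2 MHz, 85 MHz, 100.6 MHz, 131.4 MHz.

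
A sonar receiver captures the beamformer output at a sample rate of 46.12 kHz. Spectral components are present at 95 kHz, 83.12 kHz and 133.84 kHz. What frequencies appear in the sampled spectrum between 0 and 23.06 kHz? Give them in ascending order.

2.76 kHz, 4.52 kHz, 9.12 kHz

fs/2 = 23.06 kHz.
95 kHz mod fs = 2.76 kHz.
2.76 kHz ≤ fs/2 = 23.06 kHz, appears at 2.76 kHz.
83.12 kHz mod fs = 37 kHz.
37 kHz > fs/2 = 23.06 kHz, folds to fs − 37 kHz = 9.12 kHz.
133.84 kHz mod fs = 41.6 kHz.
41.6 kHz > fs/2 = 23.06 kHz, folds to fs − 41.6 kHz = 4.52 kHz.
Distinct values: {2.76 kHz, 4.52 kHz, 9.12 kHz}.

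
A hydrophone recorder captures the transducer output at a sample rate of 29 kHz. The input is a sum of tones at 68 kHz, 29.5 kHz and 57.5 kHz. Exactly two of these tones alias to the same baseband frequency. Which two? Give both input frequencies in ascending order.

29.5 kHz, 57.5 kHz

fs/2 = 14.5 kHz.
68 kHz mod fs = 10 kHz.
10 kHz ≤ fs/2 = 14.5 kHz, appears at 10 kHz.
29.5 kHz mod fs = 0.5 kHz.
0.5 kHz ≤ fs/2 = 14.5 kHz, appears at 0.5 kHz.
57.5 kHz mod fs = 28.5 kHz.
28.5 kHz > fs/2 = 14.5 kHz, folds to fs − 28.5 kHz = 0.5 kHz.
29.5 kHz and 57.5 kHz both map to 0.5 kHz.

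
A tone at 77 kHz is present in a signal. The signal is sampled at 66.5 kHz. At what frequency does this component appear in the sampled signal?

10.5 kHz

77 kHz mod fs = 10.5 kHz.
10.5 kHz ≤ fs/2 = 33.25 kHz, appears at 10.5 kHz.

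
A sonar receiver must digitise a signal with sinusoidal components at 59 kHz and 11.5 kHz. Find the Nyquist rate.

Highest-frequency component: 59 kHz.
Nyquist rate = 2 × 59 kHz = 118 kHz.

118 kHz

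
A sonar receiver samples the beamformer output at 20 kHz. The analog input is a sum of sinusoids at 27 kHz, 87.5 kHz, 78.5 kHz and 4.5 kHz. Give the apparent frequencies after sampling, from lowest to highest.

1.5 kHz, 4.5 kHz, 7 kHz, 7.5 kHz

fs/2 = 10 kHz.
27 kHz mod fs = 7 kHz.
7 kHz ≤ fs/2 = 10 kHz, appears at 7 kHz.
87.5 kHz mod fs = 7.5 kHz.
7.5 kHz ≤ fs/2 = 10 kHz, appears at 7.5 kHz.
78.5 kHz mod fs = 18.5 kHz.
18.5 kHz > fs/2 = 10 kHz, folds to fs − 18.5 kHz = 1.5 kHz.
4.5 kHz ≤ fs/2 = 10 kHz, passes unchanged.
Distinct values: {1.5 kHz, 4.5 kHz, 7 kHz, 7.5 kHz}.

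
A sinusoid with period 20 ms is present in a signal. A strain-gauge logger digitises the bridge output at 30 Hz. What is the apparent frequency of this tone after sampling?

10 Hz

T = 20 ms → f = 1/T = 50 Hz.
50 Hz mod fs = 20 Hz.
20 Hz > fs/2 = 15 Hz, folds to fs − 20 Hz = 10 Hz.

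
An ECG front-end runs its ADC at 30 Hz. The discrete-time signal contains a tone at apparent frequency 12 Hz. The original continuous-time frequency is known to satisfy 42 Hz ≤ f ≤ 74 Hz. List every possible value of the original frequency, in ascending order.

42 Hz, 48 Hz, 72 Hz

Frequencies that alias to 12 Hz are k·fs ± 12 Hz for integer k ≥ 0.
k=0: 12 Hz.
k=1: 18 Hz, 42 Hz.
k=2: 48 Hz, 72 Hz.
k=3: 78 Hz, 102 Hz.
Within [42 Hz, 74 Hz]: 42 Hz, 48 Hz, 72 Hz.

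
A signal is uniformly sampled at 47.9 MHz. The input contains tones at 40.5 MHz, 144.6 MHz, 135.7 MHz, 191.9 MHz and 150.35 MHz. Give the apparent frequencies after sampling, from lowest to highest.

0.3 MHz, 0.9 MHz, 6.65 MHz, 7.4 MHz, 8 MHz

fs/2 = 23.95 MHz.
40.5 MHz > fs/2 = 23.95 MHz, folds to fs − 40.5 MHz = 7.4 MHz.
144.6 MHz mod fs = 0.9 MHz.
0.9 MHz ≤ fs/2 = 23.95 MHz, appears at 0.9 MHz.
135.7 MHz mod fs = 39.9 MHz.
39.9 MHz > fs/2 = 23.95 MHz, folds to fs − 39.9 MHz = 8 MHz.
191.9 MHz mod fs = 0.3 MHz.
0.3 MHz ≤ fs/2 = 23.95 MHz, appears at 0.3 MHz.
150.35 MHz mod fs = 6.65 MHz.
6.65 MHz ≤ fs/2 = 23.95 MHz, appears at 6.65 MHz.
Distinct values: {0.3 MHz, 0.9 MHz, 6.65 MHz, 7.4 MHz, 8 MHz}.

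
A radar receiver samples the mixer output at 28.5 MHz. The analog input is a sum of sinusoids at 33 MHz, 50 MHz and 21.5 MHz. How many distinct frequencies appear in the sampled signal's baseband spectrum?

2

fs/2 = 14.25 MHz.
33 MHz mod fs = 4.5 MHz.
4.5 MHz ≤ fs/2 = 14.25 MHz, appears at 4.5 MHz.
50 MHz mod fs = 21.5 MHz.
21.5 MHz > fs/2 = 14.25 MHz, folds to fs − 21.5 MHz = 7 MHz.
21.5 MHz > fs/2 = 14.25 MHz, folds to fs − 21.5 MHz = 7 MHz.
Distinct values: {4.5 MHz, 7 MHz} → 2.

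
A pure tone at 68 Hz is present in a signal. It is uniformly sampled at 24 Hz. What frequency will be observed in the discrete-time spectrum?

4 Hz

68 Hz mod fs = 20 Hz.
20 Hz > fs/2 = 12 Hz, folds to fs − 20 Hz = 4 Hz.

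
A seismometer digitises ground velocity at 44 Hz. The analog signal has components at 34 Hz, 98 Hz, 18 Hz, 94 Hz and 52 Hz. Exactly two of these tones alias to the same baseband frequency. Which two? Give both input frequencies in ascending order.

fs/2 = 22 Hz.
34 Hz > fs/2 = 22 Hz, folds to fs − 34 Hz = 10 Hz.
98 Hz mod fs = 10 Hz.
10 Hz ≤ fs/2 = 22 Hz, appears at 10 Hz.
18 Hz ≤ fs/2 = 22 Hz, passes unchanged.
94 Hz mod fs = 6 Hz.
6 Hz ≤ fs/2 = 22 Hz, appears at 6 Hz.
52 Hz mod fs = 8 Hz.
8 Hz ≤ fs/2 = 22 Hz, appears at 8 Hz.
34 Hz and 98 Hz both map to 10 Hz.

34 Hz, 98 Hz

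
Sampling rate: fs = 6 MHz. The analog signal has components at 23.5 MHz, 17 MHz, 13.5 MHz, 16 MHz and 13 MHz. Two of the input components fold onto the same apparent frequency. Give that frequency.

1 MHz

fs/2 = 3 MHz.
23.5 MHz mod fs = 5.5 MHz.
5.5 MHz > fs/2 = 3 MHz, folds to fs − 5.5 MHz = 0.5 MHz.
17 MHz mod fs = 5 MHz.
5 MHz > fs/2 = 3 MHz, folds to fs − 5 MHz = 1 MHz.
13.5 MHz mod fs = 1.5 MHz.
1.5 MHz ≤ fs/2 = 3 MHz, appears at 1.5 MHz.
16 MHz mod fs = 4 MHz.
4 MHz > fs/2 = 3 MHz, folds to fs − 4 MHz = 2 MHz.
13 MHz mod fs = 1 MHz.
1 MHz ≤ fs/2 = 3 MHz, appears at 1 MHz.
13 MHz and 17 MHz both map to 1 MHz.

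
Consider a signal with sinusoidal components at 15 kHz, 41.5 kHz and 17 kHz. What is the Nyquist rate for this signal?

83 kHz

Highest-frequency component: 41.5 kHz.
Nyquist rate = 2 × 41.5 kHz = 83 kHz.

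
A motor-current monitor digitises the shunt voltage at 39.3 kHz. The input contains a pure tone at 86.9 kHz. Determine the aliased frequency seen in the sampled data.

8.3 kHz

86.9 kHz mod fs = 8.3 kHz.
8.3 kHz ≤ fs/2 = 19.65 kHz, appears at 8.3 kHz.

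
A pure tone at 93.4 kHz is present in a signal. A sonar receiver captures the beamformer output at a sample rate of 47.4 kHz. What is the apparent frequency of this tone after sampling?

93.4 kHz mod fs = 46 kHz.
46 kHz > fs/2 = 23.7 kHz, folds to fs − 46 kHz = 1.4 kHz.

1.4 kHz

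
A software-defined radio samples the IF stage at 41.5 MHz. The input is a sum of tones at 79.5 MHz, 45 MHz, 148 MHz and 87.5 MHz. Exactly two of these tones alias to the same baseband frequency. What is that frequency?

3.5 MHz

fs/2 = 20.75 MHz.
79.5 MHz mod fs = 38 MHz.
38 MHz > fs/2 = 20.75 MHz, folds to fs − 38 MHz = 3.5 MHz.
45 MHz mod fs = 3.5 MHz.
3.5 MHz ≤ fs/2 = 20.75 MHz, appears at 3.5 MHz.
148 MHz mod fs = 23.5 MHz.
23.5 MHz > fs/2 = 20.75 MHz, folds to fs − 23.5 MHz = 18 MHz.
87.5 MHz mod fs = 4.5 MHz.
4.5 MHz ≤ fs/2 = 20.75 MHz, appears at 4.5 MHz.
45 MHz and 79.5 MHz both map to 3.5 MHz.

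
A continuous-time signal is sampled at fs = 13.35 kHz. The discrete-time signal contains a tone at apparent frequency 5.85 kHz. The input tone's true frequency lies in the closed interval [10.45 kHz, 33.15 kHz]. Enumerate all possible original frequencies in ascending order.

Frequencies that alias to 5.85 kHz are k·fs ± 5.85 kHz for integer k ≥ 0.
k=0: 5.85 kHz.
k=1: 7.5 kHz, 19.2 kHz.
k=2: 20.85 kHz, 32.55 kHz.
k=3: 34.2 kHz, 45.9 kHz.
Within [10.45 kHz, 33.15 kHz]: 19.2 kHz, 20.85 kHz, 32.55 kHz.

19.2 kHz, 20.85 kHz, 32.55 kHz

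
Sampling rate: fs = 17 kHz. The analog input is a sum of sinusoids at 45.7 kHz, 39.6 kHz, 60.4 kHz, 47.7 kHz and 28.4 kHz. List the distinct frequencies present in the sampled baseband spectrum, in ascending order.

3.3 kHz, 5.3 kHz, 5.6 kHz, 7.6 kHz

fs/2 = 8.5 kHz.
45.7 kHz mod fs = 11.7 kHz.
11.7 kHz > fs/2 = 8.5 kHz, folds to fs − 11.7 kHz = 5.3 kHz.
39.6 kHz mod fs = 5.6 kHz.
5.6 kHz ≤ fs/2 = 8.5 kHz, appears at 5.6 kHz.
60.4 kHz mod fs = 9.4 kHz.
9.4 kHz > fs/2 = 8.5 kHz, folds to fs − 9.4 kHz = 7.6 kHz.
47.7 kHz mod fs = 13.7 kHz.
13.7 kHz > fs/2 = 8.5 kHz, folds to fs − 13.7 kHz = 3.3 kHz.
28.4 kHz mod fs = 11.4 kHz.
11.4 kHz > fs/2 = 8.5 kHz, folds to fs − 11.4 kHz = 5.6 kHz.
Distinct values: {3.3 kHz, 5.3 kHz, 5.6 kHz, 7.6 kHz}.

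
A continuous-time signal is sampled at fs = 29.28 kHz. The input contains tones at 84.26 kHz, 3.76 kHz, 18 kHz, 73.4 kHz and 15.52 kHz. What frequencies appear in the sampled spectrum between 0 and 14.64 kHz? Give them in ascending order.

3.58 kHz, 3.76 kHz, 11.28 kHz, 13.76 kHz, 14.44 kHz

fs/2 = 14.64 kHz.
84.26 kHz mod fs = 25.7 kHz.
25.7 kHz > fs/2 = 14.64 kHz, folds to fs − 25.7 kHz = 3.58 kHz.
3.76 kHz ≤ fs/2 = 14.64 kHz, passes unchanged.
18 kHz > fs/2 = 14.64 kHz, folds to fs − 18 kHz = 11.28 kHz.
73.4 kHz mod fs = 14.84 kHz.
14.84 kHz > fs/2 = 14.64 kHz, folds to fs − 14.84 kHz = 14.44 kHz.
15.52 kHz > fs/2 = 14.64 kHz, folds to fs − 15.52 kHz = 13.76 kHz.
Distinct values: {3.58 kHz, 3.76 kHz, 11.28 kHz, 13.76 kHz, 14.44 kHz}.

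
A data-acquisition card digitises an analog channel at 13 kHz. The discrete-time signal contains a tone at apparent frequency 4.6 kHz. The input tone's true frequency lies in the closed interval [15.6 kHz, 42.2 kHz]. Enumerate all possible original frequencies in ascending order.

17.6 kHz, 21.4 kHz, 30.6 kHz, 34.4 kHz

Frequencies that alias to 4.6 kHz are k·fs ± 4.6 kHz for integer k ≥ 0.
k=0: 4.6 kHz.
k=1: 8.4 kHz, 17.6 kHz.
k=2: 21.4 kHz, 30.6 kHz.
k=3: 34.4 kHz, 43.6 kHz.
k=4: 47.4 kHz, 56.6 kHz.
Within [15.6 kHz, 42.2 kHz]: 17.6 kHz, 21.4 kHz, 30.6 kHz, 34.4 kHz.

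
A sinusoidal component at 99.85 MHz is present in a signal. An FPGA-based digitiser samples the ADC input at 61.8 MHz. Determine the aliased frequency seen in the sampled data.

23.75 MHz

99.85 MHz mod fs = 38.05 MHz.
38.05 MHz > fs/2 = 30.9 MHz, folds to fs − 38.05 MHz = 23.75 MHz.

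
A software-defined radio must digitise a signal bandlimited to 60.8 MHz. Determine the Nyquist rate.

Nyquist rate = 2 × 60.8 MHz = 121.6 MHz.

121.6 MHz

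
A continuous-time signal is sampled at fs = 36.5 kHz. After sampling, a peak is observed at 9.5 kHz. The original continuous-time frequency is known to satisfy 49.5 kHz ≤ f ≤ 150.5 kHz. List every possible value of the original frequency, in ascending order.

63.5 kHz, 82.5 kHz, 100 kHz, 119 kHz, 136.5 kHz

Frequencies that alias to 9.5 kHz are k·fs ± 9.5 kHz for integer k ≥ 0.
k=0: 9.5 kHz.
k=1: 27 kHz, 46 kHz.
k=2: 63.5 kHz, 82.5 kHz.
k=3: 100 kHz, 119 kHz.
k=4: 136.5 kHz, 155.5 kHz.
k=5: 173 kHz, 192 kHz.
Within [49.5 kHz, 150.5 kHz]: 63.5 kHz, 82.5 kHz, 100 kHz, 119 kHz, 136.5 kHz.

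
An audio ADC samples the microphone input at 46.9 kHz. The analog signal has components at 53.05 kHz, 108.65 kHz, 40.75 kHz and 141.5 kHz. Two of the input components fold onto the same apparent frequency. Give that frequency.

fs/2 = 23.45 kHz.
53.05 kHz mod fs = 6.15 kHz.
6.15 kHz ≤ fs/2 = 23.45 kHz, appears at 6.15 kHz.
108.65 kHz mod fs = 14.85 kHz.
14.85 kHz ≤ fs/2 = 23.45 kHz, appears at 14.85 kHz.
40.75 kHz > fs/2 = 23.45 kHz, folds to fs − 40.75 kHz = 6.15 kHz.
141.5 kHz mod fs = 0.8 kHz.
0.8 kHz ≤ fs/2 = 23.45 kHz, appears at 0.8 kHz.
40.75 kHz and 53.05 kHz both map to 6.15 kHz.

6.15 kHz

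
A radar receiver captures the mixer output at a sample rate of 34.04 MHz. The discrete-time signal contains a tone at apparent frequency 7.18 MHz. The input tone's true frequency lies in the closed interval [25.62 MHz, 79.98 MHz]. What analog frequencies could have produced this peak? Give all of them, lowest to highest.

Frequencies that alias to 7.18 MHz are k·fs ± 7.18 MHz for integer k ≥ 0.
k=0: 7.18 MHz.
k=1: 26.86 MHz, 41.22 MHz.
k=2: 60.9 MHz, 75.26 MHz.
k=3: 94.94 MHz, 109.3 MHz.
Within [25.62 MHz, 79.98 MHz]: 26.86 MHz, 41.22 MHz, 60.9 MHz, 75.26 MHz.

26.86 MHz, 41.22 MHz, 60.9 MHz, 75.26 MHz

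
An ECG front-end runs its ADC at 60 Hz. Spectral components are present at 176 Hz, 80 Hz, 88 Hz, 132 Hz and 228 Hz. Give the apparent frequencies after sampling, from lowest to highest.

fs/2 = 30 Hz.
176 Hz mod fs = 56 Hz.
56 Hz > fs/2 = 30 Hz, folds to fs − 56 Hz = 4 Hz.
80 Hz mod fs = 20 Hz.
20 Hz ≤ fs/2 = 30 Hz, appears at 20 Hz.
88 Hz mod fs = 28 Hz.
28 Hz ≤ fs/2 = 30 Hz, appears at 28 Hz.
132 Hz mod fs = 12 Hz.
12 Hz ≤ fs/2 = 30 Hz, appears at 12 Hz.
228 Hz mod fs = 48 Hz.
48 Hz > fs/2 = 30 Hz, folds to fs − 48 Hz = 12 Hz.
Distinct values: {4 Hz, 12 Hz, 20 Hz, 28 Hz}.

4 Hz, 12 Hz, 20 Hz, 28 Hz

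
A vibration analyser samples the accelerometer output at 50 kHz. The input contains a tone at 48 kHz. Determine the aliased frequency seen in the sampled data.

2 kHz

48 kHz > fs/2 = 25 kHz, folds to fs − 48 kHz = 2 kHz.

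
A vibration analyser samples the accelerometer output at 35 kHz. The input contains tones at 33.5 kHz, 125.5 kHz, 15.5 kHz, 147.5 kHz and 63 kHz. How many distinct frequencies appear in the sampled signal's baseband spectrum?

fs/2 = 17.5 kHz.
33.5 kHz > fs/2 = 17.5 kHz, folds to fs − 33.5 kHz = 1.5 kHz.
125.5 kHz mod fs = 20.5 kHz.
20.5 kHz > fs/2 = 17.5 kHz, folds to fs − 20.5 kHz = 14.5 kHz.
15.5 kHz ≤ fs/2 = 17.5 kHz, passes unchanged.
147.5 kHz mod fs = 7.5 kHz.
7.5 kHz ≤ fs/2 = 17.5 kHz, appears at 7.5 kHz.
63 kHz mod fs = 28 kHz.
28 kHz > fs/2 = 17.5 kHz, folds to fs − 28 kHz = 7 kHz.
Distinct values: {1.5 kHz, 7 kHz, 7.5 kHz, 14.5 kHz, 15.5 kHz} → 5.

5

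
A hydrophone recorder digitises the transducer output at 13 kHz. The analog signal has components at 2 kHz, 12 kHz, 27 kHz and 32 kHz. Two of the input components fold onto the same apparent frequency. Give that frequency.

fs/2 = 6.5 kHz.
2 kHz ≤ fs/2 = 6.5 kHz, passes unchanged.
12 kHz > fs/2 = 6.5 kHz, folds to fs − 12 kHz = 1 kHz.
27 kHz mod fs = 1 kHz.
1 kHz ≤ fs/2 = 6.5 kHz, appears at 1 kHz.
32 kHz mod fs = 6 kHz.
6 kHz ≤ fs/2 = 6.5 kHz, appears at 6 kHz.
12 kHz and 27 kHz both map to 1 kHz.

1 kHz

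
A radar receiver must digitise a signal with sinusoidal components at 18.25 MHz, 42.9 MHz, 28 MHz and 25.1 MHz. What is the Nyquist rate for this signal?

85.8 MHz

Highest-frequency component: 42.9 MHz.
Nyquist rate = 2 × 42.9 MHz = 85.8 MHz.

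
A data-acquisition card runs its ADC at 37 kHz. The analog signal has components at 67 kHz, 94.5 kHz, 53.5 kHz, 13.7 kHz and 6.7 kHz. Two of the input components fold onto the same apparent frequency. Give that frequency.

16.5 kHz

fs/2 = 18.5 kHz.
67 kHz mod fs = 30 kHz.
30 kHz > fs/2 = 18.5 kHz, folds to fs − 30 kHz = 7 kHz.
94.5 kHz mod fs = 20.5 kHz.
20.5 kHz > fs/2 = 18.5 kHz, folds to fs − 20.5 kHz = 16.5 kHz.
53.5 kHz mod fs = 16.5 kHz.
16.5 kHz ≤ fs/2 = 18.5 kHz, appears at 16.5 kHz.
13.7 kHz ≤ fs/2 = 18.5 kHz, passes unchanged.
6.7 kHz ≤ fs/2 = 18.5 kHz, passes unchanged.
53.5 kHz and 94.5 kHz both map to 16.5 kHz.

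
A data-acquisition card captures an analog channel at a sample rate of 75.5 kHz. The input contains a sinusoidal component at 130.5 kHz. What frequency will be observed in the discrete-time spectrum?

130.5 kHz mod fs = 55 kHz.
55 kHz > fs/2 = 37.75 kHz, folds to fs − 55 kHz = 20.5 kHz.

20.5 kHz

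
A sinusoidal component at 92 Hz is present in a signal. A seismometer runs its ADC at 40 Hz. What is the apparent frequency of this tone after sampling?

12 Hz

92 Hz mod fs = 12 Hz.
12 Hz ≤ fs/2 = 20 Hz, appears at 12 Hz.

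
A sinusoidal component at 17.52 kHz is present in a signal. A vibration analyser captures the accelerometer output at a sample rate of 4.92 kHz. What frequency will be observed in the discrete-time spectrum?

2.16 kHz

17.52 kHz mod fs = 2.76 kHz.
2.76 kHz > fs/2 = 2.46 kHz, folds to fs − 2.76 kHz = 2.16 kHz.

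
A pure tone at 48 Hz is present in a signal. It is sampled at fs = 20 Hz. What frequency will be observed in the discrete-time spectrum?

8 Hz

48 Hz mod fs = 8 Hz.
8 Hz ≤ fs/2 = 10 Hz, appears at 8 Hz.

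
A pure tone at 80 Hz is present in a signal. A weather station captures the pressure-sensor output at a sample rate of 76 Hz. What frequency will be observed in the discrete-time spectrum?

4 Hz

80 Hz mod fs = 4 Hz.
4 Hz ≤ fs/2 = 38 Hz, appears at 4 Hz.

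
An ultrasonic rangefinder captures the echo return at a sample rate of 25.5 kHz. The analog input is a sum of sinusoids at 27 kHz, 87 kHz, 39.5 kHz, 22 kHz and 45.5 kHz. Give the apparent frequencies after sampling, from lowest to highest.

1.5 kHz, 3.5 kHz, 5.5 kHz, 10.5 kHz, 11.5 kHz

fs/2 = 12.75 kHz.
27 kHz mod fs = 1.5 kHz.
1.5 kHz ≤ fs/2 = 12.75 kHz, appears at 1.5 kHz.
87 kHz mod fs = 10.5 kHz.
10.5 kHz ≤ fs/2 = 12.75 kHz, appears at 10.5 kHz.
39.5 kHz mod fs = 14 kHz.
14 kHz > fs/2 = 12.75 kHz, folds to fs − 14 kHz = 11.5 kHz.
22 kHz > fs/2 = 12.75 kHz, folds to fs − 22 kHz = 3.5 kHz.
45.5 kHz mod fs = 20 kHz.
20 kHz > fs/2 = 12.75 kHz, folds to fs − 20 kHz = 5.5 kHz.
Distinct values: {1.5 kHz, 3.5 kHz, 5.5 kHz, 10.5 kHz, 11.5 kHz}.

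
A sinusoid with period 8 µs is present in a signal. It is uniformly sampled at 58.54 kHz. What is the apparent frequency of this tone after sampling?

T = 8 µs → f = 1/T = 125 kHz.
125 kHz mod fs = 7.92 kHz.
7.92 kHz ≤ fs/2 = 29.27 kHz, appears at 7.92 kHz.

7.92 kHz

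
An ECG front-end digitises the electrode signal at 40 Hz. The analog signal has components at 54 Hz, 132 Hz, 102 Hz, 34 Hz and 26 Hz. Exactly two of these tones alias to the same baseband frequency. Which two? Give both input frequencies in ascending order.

26 Hz, 54 Hz

fs/2 = 20 Hz.
54 Hz mod fs = 14 Hz.
14 Hz ≤ fs/2 = 20 Hz, appears at 14 Hz.
132 Hz mod fs = 12 Hz.
12 Hz ≤ fs/2 = 20 Hz, appears at 12 Hz.
102 Hz mod fs = 22 Hz.
22 Hz > fs/2 = 20 Hz, folds to fs − 22 Hz = 18 Hz.
34 Hz > fs/2 = 20 Hz, folds to fs − 34 Hz = 6 Hz.
26 Hz > fs/2 = 20 Hz, folds to fs − 26 Hz = 14 Hz.
26 Hz and 54 Hz both map to 14 Hz.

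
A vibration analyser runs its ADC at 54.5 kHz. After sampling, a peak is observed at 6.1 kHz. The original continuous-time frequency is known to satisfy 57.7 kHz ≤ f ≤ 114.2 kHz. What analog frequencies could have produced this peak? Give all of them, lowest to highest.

Frequencies that alias to 6.1 kHz are k·fs ± 6.1 kHz for integer k ≥ 0.
k=0: 6.1 kHz.
k=1: 48.4 kHz, 60.6 kHz.
k=2: 102.9 kHz, 115.1 kHz.
k=3: 157.4 kHz, 169.6 kHz.
Within [57.7 kHz, 114.2 kHz]: 60.6 kHz, 102.9 kHz.

60.6 kHz, 102.9 kHz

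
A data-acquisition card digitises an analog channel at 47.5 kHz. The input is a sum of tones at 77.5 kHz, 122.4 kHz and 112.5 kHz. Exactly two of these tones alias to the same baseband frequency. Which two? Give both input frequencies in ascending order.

77.5 kHz, 112.5 kHz

fs/2 = 23.75 kHz.
77.5 kHz mod fs = 30 kHz.
30 kHz > fs/2 = 23.75 kHz, folds to fs − 30 kHz = 17.5 kHz.
122.4 kHz mod fs = 27.4 kHz.
27.4 kHz > fs/2 = 23.75 kHz, folds to fs − 27.4 kHz = 20.1 kHz.
112.5 kHz mod fs = 17.5 kHz.
17.5 kHz ≤ fs/2 = 23.75 kHz, appears at 17.5 kHz.
77.5 kHz and 112.5 kHz both map to 17.5 kHz.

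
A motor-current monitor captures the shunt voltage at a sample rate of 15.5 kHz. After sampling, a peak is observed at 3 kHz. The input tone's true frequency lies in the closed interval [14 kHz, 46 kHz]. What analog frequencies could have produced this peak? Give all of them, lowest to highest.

18.5 kHz, 28 kHz, 34 kHz, 43.5 kHz

Frequencies that alias to 3 kHz are k·fs ± 3 kHz for integer k ≥ 0.
k=0: 3 kHz.
k=1: 12.5 kHz, 18.5 kHz.
k=2: 28 kHz, 34 kHz.
k=3: 43.5 kHz, 49.5 kHz.
k=4: 59 kHz, 65 kHz.
Within [14 kHz, 46 kHz]: 18.5 kHz, 28 kHz, 34 kHz, 43.5 kHz.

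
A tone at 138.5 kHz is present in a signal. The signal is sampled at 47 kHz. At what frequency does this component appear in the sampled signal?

2.5 kHz

138.5 kHz mod fs = 44.5 kHz.
44.5 kHz > fs/2 = 23.5 kHz, folds to fs − 44.5 kHz = 2.5 kHz.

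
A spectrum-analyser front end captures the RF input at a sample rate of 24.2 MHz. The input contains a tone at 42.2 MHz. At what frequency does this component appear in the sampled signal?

6.2 MHz

42.2 MHz mod fs = 18 MHz.
18 MHz > fs/2 = 12.1 MHz, folds to fs − 18 MHz = 6.2 MHz.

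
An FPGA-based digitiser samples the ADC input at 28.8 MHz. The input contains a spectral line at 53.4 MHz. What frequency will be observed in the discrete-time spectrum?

53.4 MHz mod fs = 24.6 MHz.
24.6 MHz > fs/2 = 14.4 MHz, folds to fs − 24.6 MHz = 4.2 MHz.

4.2 MHz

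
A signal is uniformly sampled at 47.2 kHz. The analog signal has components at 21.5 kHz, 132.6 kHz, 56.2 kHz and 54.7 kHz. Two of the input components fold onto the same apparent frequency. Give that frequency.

fs/2 = 23.6 kHz.
21.5 kHz ≤ fs/2 = 23.6 kHz, passes unchanged.
132.6 kHz mod fs = 38.2 kHz.
38.2 kHz > fs/2 = 23.6 kHz, folds to fs − 38.2 kHz = 9 kHz.
56.2 kHz mod fs = 9 kHz.
9 kHz ≤ fs/2 = 23.6 kHz, appears at 9 kHz.
54.7 kHz mod fs = 7.5 kHz.
7.5 kHz ≤ fs/2 = 23.6 kHz, appears at 7.5 kHz.
56.2 kHz and 132.6 kHz both map to 9 kHz.

9 kHz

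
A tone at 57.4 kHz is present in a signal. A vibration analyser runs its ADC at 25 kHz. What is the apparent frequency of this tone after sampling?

7.4 kHz

57.4 kHz mod fs = 7.4 kHz.
7.4 kHz ≤ fs/2 = 12.5 kHz, appears at 7.4 kHz.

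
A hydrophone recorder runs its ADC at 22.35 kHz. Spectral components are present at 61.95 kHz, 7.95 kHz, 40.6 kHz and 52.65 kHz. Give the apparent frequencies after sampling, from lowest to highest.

4.1 kHz, 5.1 kHz, 7.95 kHz

fs/2 = 11.175 kHz.
61.95 kHz mod fs = 17.25 kHz.
17.25 kHz > fs/2 = 11.175 kHz, folds to fs − 17.25 kHz = 5.1 kHz.
7.95 kHz ≤ fs/2 = 11.175 kHz, passes unchanged.
40.6 kHz mod fs = 18.25 kHz.
18.25 kHz > fs/2 = 11.175 kHz, folds to fs − 18.25 kHz = 4.1 kHz.
52.65 kHz mod fs = 7.95 kHz.
7.95 kHz ≤ fs/2 = 11.175 kHz, appears at 7.95 kHz.
Distinct values: {4.1 kHz, 5.1 kHz, 7.95 kHz}.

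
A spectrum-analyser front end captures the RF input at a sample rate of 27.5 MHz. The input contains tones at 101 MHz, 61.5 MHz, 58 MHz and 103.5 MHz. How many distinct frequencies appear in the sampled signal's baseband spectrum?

fs/2 = 13.75 MHz.
101 MHz mod fs = 18.5 MHz.
18.5 MHz > fs/2 = 13.75 MHz, folds to fs − 18.5 MHz = 9 MHz.
61.5 MHz mod fs = 6.5 MHz.
6.5 MHz ≤ fs/2 = 13.75 MHz, appears at 6.5 MHz.
58 MHz mod fs = 3 MHz.
3 MHz ≤ fs/2 = 13.75 MHz, appears at 3 MHz.
103.5 MHz mod fs = 21 MHz.
21 MHz > fs/2 = 13.75 MHz, folds to fs − 21 MHz = 6.5 MHz.
Distinct values: {3 MHz, 6.5 MHz, 9 MHz} → 3.

3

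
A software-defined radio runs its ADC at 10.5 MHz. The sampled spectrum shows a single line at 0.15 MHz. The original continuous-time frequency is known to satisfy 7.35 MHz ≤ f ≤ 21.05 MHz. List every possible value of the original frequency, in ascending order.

10.35 MHz, 10.65 MHz, 20.85 MHz

Frequencies that alias to 0.15 MHz are k·fs ± 0.15 MHz for integer k ≥ 0.
k=0: 0.15 MHz.
k=1: 10.35 MHz, 10.65 MHz.
k=2: 20.85 MHz, 21.15 MHz.
k=3: 31.35 MHz, 31.65 MHz.
Within [7.35 MHz, 21.05 MHz]: 10.35 MHz, 10.65 MHz, 20.85 MHz.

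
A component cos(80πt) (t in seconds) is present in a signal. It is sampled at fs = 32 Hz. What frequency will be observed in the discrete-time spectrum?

ω = 80π rad/s → f = ω/(2π) = 40 Hz.
40 Hz mod fs = 8 Hz.
8 Hz ≤ fs/2 = 16 Hz, appears at 8 Hz.

8 Hz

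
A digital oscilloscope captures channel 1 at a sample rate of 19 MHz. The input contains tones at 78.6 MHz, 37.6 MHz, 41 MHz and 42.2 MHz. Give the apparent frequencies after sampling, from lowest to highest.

fs/2 = 9.5 MHz.
78.6 MHz mod fs = 2.6 MHz.
2.6 MHz ≤ fs/2 = 9.5 MHz, appears at 2.6 MHz.
37.6 MHz mod fs = 18.6 MHz.
18.6 MHz > fs/2 = 9.5 MHz, folds to fs − 18.6 MHz = 0.4 MHz.
41 MHz mod fs = 3 MHz.
3 MHz ≤ fs/2 = 9.5 MHz, appears at 3 MHz.
42.2 MHz mod fs = 4.2 MHz.
4.2 MHz ≤ fs/2 = 9.5 MHz, appears at 4.2 MHz.
Distinct values: {0.4 MHz, 2.6 MHz, 3 MHz, 4.2 MHz}.

0.4 MHz, 2.6 MHz, 3 MHz, 4.2 MHz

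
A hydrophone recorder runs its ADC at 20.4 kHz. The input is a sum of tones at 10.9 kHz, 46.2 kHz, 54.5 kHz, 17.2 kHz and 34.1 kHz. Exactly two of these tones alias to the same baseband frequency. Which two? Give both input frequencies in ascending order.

34.1 kHz, 54.5 kHz

fs/2 = 10.2 kHz.
10.9 kHz > fs/2 = 10.2 kHz, folds to fs − 10.9 kHz = 9.5 kHz.
46.2 kHz mod fs = 5.4 kHz.
5.4 kHz ≤ fs/2 = 10.2 kHz, appears at 5.4 kHz.
54.5 kHz mod fs = 13.7 kHz.
13.7 kHz > fs/2 = 10.2 kHz, folds to fs − 13.7 kHz = 6.7 kHz.
17.2 kHz > fs/2 = 10.2 kHz, folds to fs − 17.2 kHz = 3.2 kHz.
34.1 kHz mod fs = 13.7 kHz.
13.7 kHz > fs/2 = 10.2 kHz, folds to fs − 13.7 kHz = 6.7 kHz.
34.1 kHz and 54.5 kHz both map to 6.7 kHz.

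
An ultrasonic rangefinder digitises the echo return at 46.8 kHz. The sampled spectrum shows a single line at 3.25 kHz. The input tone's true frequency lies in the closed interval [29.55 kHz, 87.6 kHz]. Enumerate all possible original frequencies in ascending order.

43.55 kHz, 50.05 kHz

Frequencies that alias to 3.25 kHz are k·fs ± 3.25 kHz for integer k ≥ 0.
k=0: 3.25 kHz.
k=1: 43.55 kHz, 50.05 kHz.
k=2: 90.35 kHz, 96.85 kHz.
Within [29.55 kHz, 87.6 kHz]: 43.55 kHz, 50.05 kHz.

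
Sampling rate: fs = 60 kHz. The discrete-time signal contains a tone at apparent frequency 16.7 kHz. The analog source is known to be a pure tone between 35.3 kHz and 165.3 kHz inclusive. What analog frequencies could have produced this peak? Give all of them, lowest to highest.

43.3 kHz, 76.7 kHz, 103.3 kHz, 136.7 kHz, 163.3 kHz

Frequencies that alias to 16.7 kHz are k·fs ± 16.7 kHz for integer k ≥ 0.
k=0: 16.7 kHz.
k=1: 43.3 kHz, 76.7 kHz.
k=2: 103.3 kHz, 136.7 kHz.
k=3: 163.3 kHz, 196.7 kHz.
k=4: 223.3 kHz, 256.7 kHz.
Within [35.3 kHz, 165.3 kHz]: 43.3 kHz, 76.7 kHz, 103.3 kHz, 136.7 kHz, 163.3 kHz.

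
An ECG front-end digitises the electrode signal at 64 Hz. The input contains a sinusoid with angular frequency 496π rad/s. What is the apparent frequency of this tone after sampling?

ω = 496π rad/s → f = ω/(2π) = 248 Hz.
248 Hz mod fs = 56 Hz.
56 Hz > fs/2 = 32 Hz, folds to fs − 56 Hz = 8 Hz.

8 Hz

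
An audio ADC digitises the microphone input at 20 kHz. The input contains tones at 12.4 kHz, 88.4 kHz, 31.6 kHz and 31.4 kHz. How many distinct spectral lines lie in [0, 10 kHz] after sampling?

3

fs/2 = 10 kHz.
12.4 kHz > fs/2 = 10 kHz, folds to fs − 12.4 kHz = 7.6 kHz.
88.4 kHz mod fs = 8.4 kHz.
8.4 kHz ≤ fs/2 = 10 kHz, appears at 8.4 kHz.
31.6 kHz mod fs = 11.6 kHz.
11.6 kHz > fs/2 = 10 kHz, folds to fs − 11.6 kHz = 8.4 kHz.
31.4 kHz mod fs = 11.4 kHz.
11.4 kHz > fs/2 = 10 kHz, folds to fs − 11.4 kHz = 8.6 kHz.
Distinct values: {7.6 kHz, 8.4 kHz, 8.6 kHz} → 3.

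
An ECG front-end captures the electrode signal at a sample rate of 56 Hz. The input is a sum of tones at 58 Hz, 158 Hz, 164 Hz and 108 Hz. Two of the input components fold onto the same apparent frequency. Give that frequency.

4 Hz

fs/2 = 28 Hz.
58 Hz mod fs = 2 Hz.
2 Hz ≤ fs/2 = 28 Hz, appears at 2 Hz.
158 Hz mod fs = 46 Hz.
46 Hz > fs/2 = 28 Hz, folds to fs − 46 Hz = 10 Hz.
164 Hz mod fs = 52 Hz.
52 Hz > fs/2 = 28 Hz, folds to fs − 52 Hz = 4 Hz.
108 Hz mod fs = 52 Hz.
52 Hz > fs/2 = 28 Hz, folds to fs − 52 Hz = 4 Hz.
108 Hz and 164 Hz both map to 4 Hz.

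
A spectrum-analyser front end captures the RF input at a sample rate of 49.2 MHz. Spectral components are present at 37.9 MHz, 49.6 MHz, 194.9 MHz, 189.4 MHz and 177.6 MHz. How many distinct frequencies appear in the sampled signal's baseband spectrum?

fs/2 = 24.6 MHz.
37.9 MHz > fs/2 = 24.6 MHz, folds to fs − 37.9 MHz = 11.3 MHz.
49.6 MHz mod fs = 0.4 MHz.
0.4 MHz ≤ fs/2 = 24.6 MHz, appears at 0.4 MHz.
194.9 MHz mod fs = 47.3 MHz.
47.3 MHz > fs/2 = 24.6 MHz, folds to fs − 47.3 MHz = 1.9 MHz.
189.4 MHz mod fs = 41.8 MHz.
41.8 MHz > fs/2 = 24.6 MHz, folds to fs − 41.8 MHz = 7.4 MHz.
177.6 MHz mod fs = 30 MHz.
30 MHz > fs/2 = 24.6 MHz, folds to fs − 30 MHz = 19.2 MHz.
Distinct values: {0.4 MHz, 1.9 MHz, 7.4 MHz, 11.3 MHz, 19.2 MHz} → 5.

5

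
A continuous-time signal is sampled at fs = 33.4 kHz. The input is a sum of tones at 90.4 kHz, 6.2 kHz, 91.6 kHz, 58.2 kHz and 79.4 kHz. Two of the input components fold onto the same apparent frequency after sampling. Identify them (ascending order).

58.2 kHz, 91.6 kHz

fs/2 = 16.7 kHz.
90.4 kHz mod fs = 23.6 kHz.
23.6 kHz > fs/2 = 16.7 kHz, folds to fs − 23.6 kHz = 9.8 kHz.
6.2 kHz ≤ fs/2 = 16.7 kHz, passes unchanged.
91.6 kHz mod fs = 24.8 kHz.
24.8 kHz > fs/2 = 16.7 kHz, folds to fs − 24.8 kHz = 8.6 kHz.
58.2 kHz mod fs = 24.8 kHz.
24.8 kHz > fs/2 = 16.7 kHz, folds to fs − 24.8 kHz = 8.6 kHz.
79.4 kHz mod fs = 12.6 kHz.
12.6 kHz ≤ fs/2 = 16.7 kHz, appears at 12.6 kHz.
58.2 kHz and 91.6 kHz both map to 8.6 kHz.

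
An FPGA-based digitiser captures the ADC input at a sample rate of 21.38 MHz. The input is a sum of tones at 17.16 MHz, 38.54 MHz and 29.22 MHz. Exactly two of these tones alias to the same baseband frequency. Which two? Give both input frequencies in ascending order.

17.16 MHz, 38.54 MHz

fs/2 = 10.69 MHz.
17.16 MHz > fs/2 = 10.69 MHz, folds to fs − 17.16 MHz = 4.22 MHz.
38.54 MHz mod fs = 17.16 MHz.
17.16 MHz > fs/2 = 10.69 MHz, folds to fs − 17.16 MHz = 4.22 MHz.
29.22 MHz mod fs = 7.84 MHz.
7.84 MHz ≤ fs/2 = 10.69 MHz, appears at 7.84 MHz.
17.16 MHz and 38.54 MHz both map to 4.22 MHz.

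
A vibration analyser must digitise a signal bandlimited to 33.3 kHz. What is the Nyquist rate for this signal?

66.6 kHz

Nyquist rate = 2 × 33.3 kHz = 66.6 kHz.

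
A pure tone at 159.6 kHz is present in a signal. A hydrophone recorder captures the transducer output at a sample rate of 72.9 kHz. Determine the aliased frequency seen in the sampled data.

13.8 kHz

159.6 kHz mod fs = 13.8 kHz.
13.8 kHz ≤ fs/2 = 36.45 kHz, appears at 13.8 kHz.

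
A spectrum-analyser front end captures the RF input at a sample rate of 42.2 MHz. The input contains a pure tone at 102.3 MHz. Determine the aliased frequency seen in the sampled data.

17.9 MHz

102.3 MHz mod fs = 17.9 MHz.
17.9 MHz ≤ fs/2 = 21.1 MHz, appears at 17.9 MHz.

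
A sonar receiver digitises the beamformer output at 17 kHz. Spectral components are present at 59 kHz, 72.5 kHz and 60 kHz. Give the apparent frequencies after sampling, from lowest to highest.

4.5 kHz, 8 kHz

fs/2 = 8.5 kHz.
59 kHz mod fs = 8 kHz.
8 kHz ≤ fs/2 = 8.5 kHz, appears at 8 kHz.
72.5 kHz mod fs = 4.5 kHz.
4.5 kHz ≤ fs/2 = 8.5 kHz, appears at 4.5 kHz.
60 kHz mod fs = 9 kHz.
9 kHz > fs/2 = 8.5 kHz, folds to fs − 9 kHz = 8 kHz.
Distinct values: {4.5 kHz, 8 kHz}.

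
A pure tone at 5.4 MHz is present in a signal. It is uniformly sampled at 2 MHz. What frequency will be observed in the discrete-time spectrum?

5.4 MHz mod fs = 1.4 MHz.
1.4 MHz > fs/2 = 1 MHz, folds to fs − 1.4 MHz = 0.6 MHz.

0.6 MHz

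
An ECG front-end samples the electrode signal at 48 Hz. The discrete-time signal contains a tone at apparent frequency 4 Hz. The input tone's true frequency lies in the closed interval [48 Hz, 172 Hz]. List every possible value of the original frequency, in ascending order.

52 Hz, 92 Hz, 100 Hz, 140 Hz, 148 Hz

Frequencies that alias to 4 Hz are k·fs ± 4 Hz for integer k ≥ 0.
k=0: 4 Hz.
k=1: 44 Hz, 52 Hz.
k=2: 92 Hz, 100 Hz.
k=3: 140 Hz, 148 Hz.
k=4: 188 Hz, 196 Hz.
Within [48 Hz, 172 Hz]: 52 Hz, 92 Hz, 100 Hz, 140 Hz, 148 Hz.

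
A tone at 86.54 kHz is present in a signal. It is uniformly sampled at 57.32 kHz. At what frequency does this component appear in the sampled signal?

28.1 kHz

86.54 kHz mod fs = 29.22 kHz.
29.22 kHz > fs/2 = 28.66 kHz, folds to fs − 29.22 kHz = 28.1 kHz.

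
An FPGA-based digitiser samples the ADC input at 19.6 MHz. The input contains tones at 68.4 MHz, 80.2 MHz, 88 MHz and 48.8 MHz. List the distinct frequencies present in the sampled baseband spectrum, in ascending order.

1.8 MHz, 9.6 MHz

fs/2 = 9.8 MHz.
68.4 MHz mod fs = 9.6 MHz.
9.6 MHz ≤ fs/2 = 9.8 MHz, appears at 9.6 MHz.
80.2 MHz mod fs = 1.8 MHz.
1.8 MHz ≤ fs/2 = 9.8 MHz, appears at 1.8 MHz.
88 MHz mod fs = 9.6 MHz.
9.6 MHz ≤ fs/2 = 9.8 MHz, appears at 9.6 MHz.
48.8 MHz mod fs = 9.6 MHz.
9.6 MHz ≤ fs/2 = 9.8 MHz, appears at 9.6 MHz.
Distinct values: {1.8 MHz, 9.6 MHz}.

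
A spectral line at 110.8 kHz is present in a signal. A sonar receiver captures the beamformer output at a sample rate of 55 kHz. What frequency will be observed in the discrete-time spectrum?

0.8 kHz

110.8 kHz mod fs = 0.8 kHz.
0.8 kHz ≤ fs/2 = 27.5 kHz, appears at 0.8 kHz.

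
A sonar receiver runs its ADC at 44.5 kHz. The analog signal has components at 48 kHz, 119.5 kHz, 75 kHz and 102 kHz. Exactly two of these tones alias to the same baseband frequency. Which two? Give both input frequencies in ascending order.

75 kHz, 119.5 kHz

fs/2 = 22.25 kHz.
48 kHz mod fs = 3.5 kHz.
3.5 kHz ≤ fs/2 = 22.25 kHz, appears at 3.5 kHz.
119.5 kHz mod fs = 30.5 kHz.
30.5 kHz > fs/2 = 22.25 kHz, folds to fs − 30.5 kHz = 14 kHz.
75 kHz mod fs = 30.5 kHz.
30.5 kHz > fs/2 = 22.25 kHz, folds to fs − 30.5 kHz = 14 kHz.
102 kHz mod fs = 13 kHz.
13 kHz ≤ fs/2 = 22.25 kHz, appears at 13 kHz.
75 kHz and 119.5 kHz both map to 14 kHz.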